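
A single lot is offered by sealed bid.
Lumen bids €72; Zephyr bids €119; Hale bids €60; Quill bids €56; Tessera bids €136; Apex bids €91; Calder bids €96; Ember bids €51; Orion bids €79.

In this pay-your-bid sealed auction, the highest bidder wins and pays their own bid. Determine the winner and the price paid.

Bids ranked: 136 (Tessera) > 119 (Zephyr) > 96 (Calder) > 91 (Apex) > 79 (Orion) > 72 (Lumen) > …
Tessera has the highest bid and pays exactly that: €136.

Tessera pays €136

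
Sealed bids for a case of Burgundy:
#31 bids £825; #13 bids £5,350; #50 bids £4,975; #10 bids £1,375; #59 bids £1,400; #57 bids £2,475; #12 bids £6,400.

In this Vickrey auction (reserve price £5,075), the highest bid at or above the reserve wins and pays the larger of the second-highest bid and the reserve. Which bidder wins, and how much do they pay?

Sorting bids: 6,400 (#12) > 5,350 (#13) > 4,975 (#50) > 2,475 (#57) > 1,400 (#59) > 1,375 (#10) > …
#12 has the top bid at or above the reserve (£6,400).
max(second-highest £5,350, reserve £5,075) = £5,350; the reserve does not bind.

#12 pays £5,350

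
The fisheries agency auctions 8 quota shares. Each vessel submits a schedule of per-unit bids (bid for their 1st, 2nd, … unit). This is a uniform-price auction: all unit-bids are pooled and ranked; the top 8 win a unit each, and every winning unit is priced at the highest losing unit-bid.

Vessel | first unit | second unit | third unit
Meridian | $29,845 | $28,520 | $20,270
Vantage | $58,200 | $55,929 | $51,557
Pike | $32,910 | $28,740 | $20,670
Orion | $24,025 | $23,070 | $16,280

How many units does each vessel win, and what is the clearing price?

Pooled unit-bids ranked (top 8): 58,200 (Vantage-1), 55,929 (Vantage-2), 51,557 (Vantage-3), 32,910 (Pike-1), 29,845 (Meridian-1), 28,740 (Pike-2), 28,520 (Meridian-2), 24,025 (Orion-1)
Highest rejected unit-bid = $23,070.
Allocation: Meridian 2, Orion 1, Pike 2, Vantage 3.

Meridian 2, Orion 1, Pike 2, Vantage 3; clearing price $23,070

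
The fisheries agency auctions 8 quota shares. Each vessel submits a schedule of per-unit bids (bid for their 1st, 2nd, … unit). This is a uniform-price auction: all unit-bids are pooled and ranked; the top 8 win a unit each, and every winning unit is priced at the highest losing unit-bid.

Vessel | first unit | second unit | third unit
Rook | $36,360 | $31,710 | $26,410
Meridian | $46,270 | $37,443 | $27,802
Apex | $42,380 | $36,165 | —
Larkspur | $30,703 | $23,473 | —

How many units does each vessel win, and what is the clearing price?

Merging the schedules and taking the best 8: 46,270 (Meridian-1), 42,380 (Apex-1), 37,443 (Meridian-2), 36,360 (Rook-1), 36,165 (Apex-2), 31,710 (Rook-2), 30,703 (Larkspur-1), 27,802 (Meridian-3)
Highest rejected unit-bid = $26,410.
Allocation: Apex 2, Larkspur 1, Meridian 3, Rook 2.

Apex 2, Larkspur 1, Meridian 3, Rook 2; clearing price $26,410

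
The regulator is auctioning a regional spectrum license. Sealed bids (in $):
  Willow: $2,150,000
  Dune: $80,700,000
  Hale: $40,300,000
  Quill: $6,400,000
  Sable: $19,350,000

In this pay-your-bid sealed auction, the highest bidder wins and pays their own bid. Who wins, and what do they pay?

Rule: the highest bidder wins and pays their own bid.
Bids ranked: 80,700,000 (Dune) > 40,300,000 (Hale) > 19,350,000 (Sable) > 6,400,000 (Quill) > 2,150,000 (Willow)
Dune has the highest bid and pays exactly that: $80,700,000.

Dune pays $80,700,000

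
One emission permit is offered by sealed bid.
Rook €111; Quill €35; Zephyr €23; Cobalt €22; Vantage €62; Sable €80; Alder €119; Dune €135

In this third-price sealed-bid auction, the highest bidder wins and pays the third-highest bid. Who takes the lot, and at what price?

Bids in order: 135 (Dune) > 119 (Alder) > 111 (Rook) > 80 (Sable) > 62 (Vantage) > 35 (Quill) > …
Dune wins; payment is bid #3 in the ranking = €111.

Dune pays €111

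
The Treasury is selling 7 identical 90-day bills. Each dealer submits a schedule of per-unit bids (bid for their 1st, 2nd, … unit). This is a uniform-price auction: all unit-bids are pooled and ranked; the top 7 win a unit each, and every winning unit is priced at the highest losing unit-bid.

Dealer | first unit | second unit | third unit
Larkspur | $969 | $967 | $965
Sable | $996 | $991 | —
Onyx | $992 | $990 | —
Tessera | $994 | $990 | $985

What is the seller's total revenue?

Merging the schedules and taking the best 7: 996 (Sable-1), 994 (Tessera-1), 992 (Onyx-1), 991 (Sable-2), 990 (Onyx-2), 990 (Tessera-2), 985 (Tessera-3)
The (k+1)-th unit-bid is $969.
Allocation: Onyx 2, Sable 2, Tessera 3. Every unit priced at $969.
Revenue = 7 × 969 = $6,783.

Total revenue: $6,783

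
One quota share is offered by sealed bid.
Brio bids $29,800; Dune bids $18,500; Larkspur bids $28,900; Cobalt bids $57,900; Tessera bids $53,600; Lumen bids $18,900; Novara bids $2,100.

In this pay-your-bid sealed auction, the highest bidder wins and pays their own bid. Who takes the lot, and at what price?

Cobalt pays $57,900

Sorting bids: 57,900 (Cobalt) > 53,600 (Tessera) > 29,800 (Brio) > 28,900 (Larkspur) > 18,900 (Lumen) > 18,500 (Dune) > …
First-price: Cobalt pays what they bid, $57,900.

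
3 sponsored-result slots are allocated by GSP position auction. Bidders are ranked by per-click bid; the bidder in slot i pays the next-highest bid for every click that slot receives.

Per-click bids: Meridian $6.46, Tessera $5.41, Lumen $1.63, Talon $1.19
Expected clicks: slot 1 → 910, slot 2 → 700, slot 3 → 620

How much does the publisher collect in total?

Total revenue: $6801.90

Per-click bids in order: $6.46 (Meridian) > $5.41 (Tessera) > $1.63 (Lumen) > $1.19 (Talon)
Slot 1: Meridian pays $5.41 × 910 = $4923.10
Slot 2: Tessera pays $1.63 × 700 = $1141.00
Slot 3: Lumen pays $1.19 × 620 = $737.80
Total = $6801.90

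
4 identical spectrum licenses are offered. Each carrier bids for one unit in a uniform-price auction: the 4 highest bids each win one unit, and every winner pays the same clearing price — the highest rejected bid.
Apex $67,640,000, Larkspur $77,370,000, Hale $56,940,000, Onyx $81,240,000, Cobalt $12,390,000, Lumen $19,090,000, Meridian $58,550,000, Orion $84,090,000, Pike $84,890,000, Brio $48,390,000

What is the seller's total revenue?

Sorting: 84,890,000 (Pike), 84,090,000 (Orion), 81,240,000 (Onyx), 77,370,000 (Larkspur), 67,640,000 (Apex), 58,550,000 (Meridian), …
Winners (4 units): Pike, Orion, Onyx, Larkspur.
First losing bid is Apex's $67,640,000, which sets the uniform price.
Total revenue = 4 × $67,640,000 = $270,560,000.

Total revenue: $270,560,000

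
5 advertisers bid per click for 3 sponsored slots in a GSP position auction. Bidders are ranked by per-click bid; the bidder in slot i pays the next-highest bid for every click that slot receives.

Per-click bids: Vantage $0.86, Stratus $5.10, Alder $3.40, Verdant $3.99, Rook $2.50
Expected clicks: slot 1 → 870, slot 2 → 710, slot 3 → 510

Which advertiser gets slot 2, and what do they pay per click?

Verdant; $3.40 per click

Sorting advertisers: $5.10 (Stratus) > $3.99 (Verdant) > $3.40 (Alder) > $2.50 (Rook) > …
Slot 2 goes to the second-ranked bidder, Verdant, who pays the next bid down: $3.40/click.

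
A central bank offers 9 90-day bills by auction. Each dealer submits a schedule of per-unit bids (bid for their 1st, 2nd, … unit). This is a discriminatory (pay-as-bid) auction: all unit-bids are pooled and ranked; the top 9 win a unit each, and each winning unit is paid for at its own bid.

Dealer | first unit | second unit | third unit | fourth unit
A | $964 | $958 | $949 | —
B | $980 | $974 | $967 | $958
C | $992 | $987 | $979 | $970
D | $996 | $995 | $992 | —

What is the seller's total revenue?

Pooled unit-bids ranked (top 9): 996 (D-1), 995 (D-2), 992 (C-1), 992 (D-3), 987 (C-2), 980 (B-1), 979 (C-3), 974 (B-2), 970 (C-4)
Next rejected bid: $967 (not a price — pay-as-bid).
Each winning unit pays its own bid.
Revenue = 996 + 995 + 992 + 992 + 987 + 980 + 979 + 974 + 970 = $8,865.

Total revenue: $8,865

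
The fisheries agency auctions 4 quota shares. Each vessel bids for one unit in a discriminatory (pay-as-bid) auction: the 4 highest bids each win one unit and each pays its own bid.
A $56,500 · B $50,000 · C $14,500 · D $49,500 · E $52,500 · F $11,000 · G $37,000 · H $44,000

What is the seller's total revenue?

Total revenue: $208,500

Ordering the bids: 56,500 (A), 52,500 (E), 50,000 (B), 49,500 (D), 44,000 (H), 37,000 (G), …
The 4 highest are A, E, B, D.
Total revenue = 56,500 + 52,500 + 50,000 + 49,500 = $208,500.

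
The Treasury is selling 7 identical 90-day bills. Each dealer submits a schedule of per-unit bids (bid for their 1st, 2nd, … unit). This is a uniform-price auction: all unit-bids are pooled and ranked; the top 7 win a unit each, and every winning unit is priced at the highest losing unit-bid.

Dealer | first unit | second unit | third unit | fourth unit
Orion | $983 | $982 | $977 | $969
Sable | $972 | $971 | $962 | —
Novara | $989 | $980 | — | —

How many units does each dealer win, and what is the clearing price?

Novara 2, Orion 3, Sable 2; clearing price $969

Merging the schedules and taking the best 7: 989 (Novara-1), 983 (Orion-1), 982 (Orion-2), 980 (Novara-2), 977 (Orion-3), 972 (Sable-1), 971 (Sable-2)
First bid not allocated: $969.
Allocation: Novara 2, Orion 3, Sable 2.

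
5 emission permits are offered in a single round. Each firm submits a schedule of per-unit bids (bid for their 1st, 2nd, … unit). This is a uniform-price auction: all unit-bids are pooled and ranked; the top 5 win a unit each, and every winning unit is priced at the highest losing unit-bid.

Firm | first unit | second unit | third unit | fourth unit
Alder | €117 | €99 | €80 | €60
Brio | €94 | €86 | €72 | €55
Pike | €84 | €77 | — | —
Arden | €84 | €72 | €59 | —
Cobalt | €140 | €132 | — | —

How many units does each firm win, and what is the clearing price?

Alder 2, Brio 1, Cobalt 2; clearing price €86

Merging the schedules and taking the best 5: 140 (Cobalt-1), 132 (Cobalt-2), 117 (Alder-1), 99 (Alder-2), 94 (Brio-1)
The (k+1)-th unit-bid is €86.
Allocation: Alder 2, Brio 1, Cobalt 2.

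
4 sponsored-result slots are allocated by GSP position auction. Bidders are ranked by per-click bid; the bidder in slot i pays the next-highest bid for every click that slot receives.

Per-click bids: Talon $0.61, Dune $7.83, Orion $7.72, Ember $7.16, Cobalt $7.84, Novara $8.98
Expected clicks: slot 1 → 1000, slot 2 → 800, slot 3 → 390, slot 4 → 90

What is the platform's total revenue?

Sorting advertisers: $8.98 (Novara) > $7.84 (Cobalt) > $7.83 (Dune) > $7.72 (Orion) > $7.16 (Ember) > …
Slot 1: Novara pays $7.84 × 1000 = $7840.00
Slot 2: Cobalt pays $7.83 × 800 = $6264.00
Slot 3: Dune pays $7.72 × 390 = $3010.80
Slot 4: Orion pays $7.16 × 90 = $644.40
Total = $17759.20

Total revenue: $17759.20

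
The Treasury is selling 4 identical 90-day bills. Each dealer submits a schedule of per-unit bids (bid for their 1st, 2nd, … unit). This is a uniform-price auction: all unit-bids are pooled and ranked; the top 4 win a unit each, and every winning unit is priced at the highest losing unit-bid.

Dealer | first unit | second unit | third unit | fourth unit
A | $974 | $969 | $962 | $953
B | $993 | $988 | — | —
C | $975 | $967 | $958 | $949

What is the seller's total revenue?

Total revenue: $3,876

All unit-bids, highest first — top 4: 993 (B-1), 988 (B-2), 975 (C-1), 974 (A-1)
The (k+1)-th unit-bid is $969.
Allocation: A 1, B 2, C 1. Every unit priced at $969.
Revenue = 4 × 969 = $3,876.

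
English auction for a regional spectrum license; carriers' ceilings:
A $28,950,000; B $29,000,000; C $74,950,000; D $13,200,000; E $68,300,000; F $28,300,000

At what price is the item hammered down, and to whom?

Rule: the price rises until one bidder remains; the winner pays the price at which the last rival dropped out.
Limits in order: 74,950,000 (C) > 68,300,000 (E) > 29,000,000 (B) > 28,950,000 (A) > 28,300,000 (F) > 13,200,000 (D)
E is the last rival to drop out, at $68,300,000; C remains and wins at that price.

C wins at $68,300,000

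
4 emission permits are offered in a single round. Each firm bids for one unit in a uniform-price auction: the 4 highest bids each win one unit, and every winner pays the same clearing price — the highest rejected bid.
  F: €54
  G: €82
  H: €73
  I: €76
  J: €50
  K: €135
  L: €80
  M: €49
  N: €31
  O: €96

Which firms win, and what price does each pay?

Ordering the bids: 135 (K), 96 (O), 82 (G), 80 (L), 76 (I), 73 (H), …
Top 4: K, O, G, L.
Clearing price = highest rejected bid = €76.

K, O, G, L; each pays €76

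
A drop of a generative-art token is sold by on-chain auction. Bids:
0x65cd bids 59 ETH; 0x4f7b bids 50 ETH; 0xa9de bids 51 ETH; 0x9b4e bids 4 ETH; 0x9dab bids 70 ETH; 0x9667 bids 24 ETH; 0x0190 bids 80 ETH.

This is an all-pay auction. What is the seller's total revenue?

Total revenue: 338 ETH

Sorting bids: 80 (0x0190) > 70 (0x9dab) > 59 (0x65cd) > 51 (0xa9de) > 50 (0x4f7b) > 24 (0x9667) > …
Every bidder forfeits their bid regardless of winning.
Revenue = 59 + 50 + 51 + 4 + 70 + 24 + 80 = 338 ETH.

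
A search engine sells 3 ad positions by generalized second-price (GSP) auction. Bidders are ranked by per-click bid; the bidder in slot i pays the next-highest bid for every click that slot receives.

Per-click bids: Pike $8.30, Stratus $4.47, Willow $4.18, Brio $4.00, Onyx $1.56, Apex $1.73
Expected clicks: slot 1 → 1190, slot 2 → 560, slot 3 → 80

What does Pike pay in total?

Sorting advertisers: $8.30 (Pike) > $4.47 (Stratus) > $4.18 (Willow) > $4.00 (Brio) > …
Pike holds slot 1 → pays next bid $4.47 × 1190 clicks = $5319.30.

Pike pays $5319.30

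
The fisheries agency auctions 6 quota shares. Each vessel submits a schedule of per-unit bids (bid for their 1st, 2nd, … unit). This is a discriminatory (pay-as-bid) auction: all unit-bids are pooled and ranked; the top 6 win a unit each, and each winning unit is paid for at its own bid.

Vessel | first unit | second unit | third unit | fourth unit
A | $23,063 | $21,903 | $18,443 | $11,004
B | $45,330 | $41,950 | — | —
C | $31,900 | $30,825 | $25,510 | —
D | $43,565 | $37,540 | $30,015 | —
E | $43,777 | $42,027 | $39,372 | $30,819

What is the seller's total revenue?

All unit-bids, highest first — top 6: 45,330 (B-1), 43,777 (E-1), 43,565 (D-1), 42,027 (E-2), 41,950 (B-2), 39,372 (E-3)
Next rejected bid: $37,540 (not a price — pay-as-bid).
Each winning unit pays its own bid.
Revenue = 45,330 + 43,777 + 43,565 + 42,027 + 41,950 + 39,372 = $256,021.

Total revenue: $256,021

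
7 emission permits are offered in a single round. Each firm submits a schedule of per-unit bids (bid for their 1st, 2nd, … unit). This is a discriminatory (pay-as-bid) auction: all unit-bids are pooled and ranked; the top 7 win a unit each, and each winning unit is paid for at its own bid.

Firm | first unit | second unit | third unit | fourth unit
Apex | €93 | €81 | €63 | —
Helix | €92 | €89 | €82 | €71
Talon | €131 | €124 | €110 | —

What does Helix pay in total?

Merging the schedules and taking the best 7: 131 (Talon-1), 124 (Talon-2), 110 (Talon-3), 93 (Apex-1), 92 (Helix-1), 89 (Helix-2), 82 (Helix-3)
Next rejected bid: €81 (not a price — pay-as-bid).
Helix's winning unit-bids: 92 + 89 + 82 = €263.

Helix pays €263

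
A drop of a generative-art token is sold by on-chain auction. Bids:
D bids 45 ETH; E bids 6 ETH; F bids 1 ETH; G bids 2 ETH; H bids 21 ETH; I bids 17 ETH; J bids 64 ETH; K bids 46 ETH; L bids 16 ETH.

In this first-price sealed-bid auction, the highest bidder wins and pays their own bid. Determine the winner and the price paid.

Bids ranked: 64 (J) > 46 (K) > 45 (D) > 21 (H) > 17 (I) > 16 (L) > …
J is highest → pays own bid, 64 ETH.

J pays 64 ETH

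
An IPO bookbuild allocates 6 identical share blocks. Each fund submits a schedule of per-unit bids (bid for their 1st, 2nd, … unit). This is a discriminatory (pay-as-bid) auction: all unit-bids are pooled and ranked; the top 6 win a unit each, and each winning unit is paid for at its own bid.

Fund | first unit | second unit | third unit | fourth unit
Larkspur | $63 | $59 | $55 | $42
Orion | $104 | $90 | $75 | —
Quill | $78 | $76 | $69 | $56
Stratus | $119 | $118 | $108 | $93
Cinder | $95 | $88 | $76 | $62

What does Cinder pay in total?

Cinder pays $95

All unit-bids, highest first — top 6: 119 (Stratus-1), 118 (Stratus-2), 108 (Stratus-3), 104 (Orion-1), 95 (Cinder-1), 93 (Stratus-4)
Next rejected bid: $90 (not a price — pay-as-bid).
Cinder's winning unit-bids: 95 = $95.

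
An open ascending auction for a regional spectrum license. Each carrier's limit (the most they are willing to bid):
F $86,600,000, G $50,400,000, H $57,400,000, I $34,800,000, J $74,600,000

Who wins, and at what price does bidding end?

Sorting limits: 86,600,000 (F) > 74,600,000 (J) > 57,400,000 (H) > 50,400,000 (G) > 34,800,000 (I)
Bidding ends when J exits at $74,600,000; F takes it.

F wins at $74,600,000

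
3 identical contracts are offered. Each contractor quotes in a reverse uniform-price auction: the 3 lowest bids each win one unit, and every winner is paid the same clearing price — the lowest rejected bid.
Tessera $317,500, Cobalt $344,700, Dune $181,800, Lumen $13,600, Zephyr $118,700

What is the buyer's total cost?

Bids ranked low→high: 13,600 (Lumen), 118,700 (Zephyr), 181,800 (Dune), 317,500 (Tessera), 344,700 (Cobalt)
The 3 lowest are Lumen, Zephyr, Dune.
Lowest unsuccessful bid: $317,500 → clearing price.
Total cost = 3 × $317,500 = $952,500.

Total cost: $952,500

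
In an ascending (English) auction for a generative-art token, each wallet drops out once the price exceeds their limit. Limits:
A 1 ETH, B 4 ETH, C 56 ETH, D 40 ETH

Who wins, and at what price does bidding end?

Rule: the price rises until one bidder remains; the winner pays the price at which the last rival dropped out.
Limits in order: 56 (C) > 40 (D) > 4 (B) > 1 (A)
Once the price passes 40 ETH, only C is left; the hammer falls at D's limit of 40 ETH.

C wins at 40 ETH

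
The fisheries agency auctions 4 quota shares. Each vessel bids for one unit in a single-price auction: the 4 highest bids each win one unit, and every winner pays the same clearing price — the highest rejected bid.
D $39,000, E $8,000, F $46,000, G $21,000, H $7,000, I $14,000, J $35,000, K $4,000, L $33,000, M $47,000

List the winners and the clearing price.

Sorting: 47,000 (M), 46,000 (F), 39,000 (D), 35,000 (J), 33,000 (L), 21,000 (G), …
Top 4: M, F, D, J.
Highest unsuccessful bid: $33,000 → clearing price.

M, F, D, J; each pays $33,000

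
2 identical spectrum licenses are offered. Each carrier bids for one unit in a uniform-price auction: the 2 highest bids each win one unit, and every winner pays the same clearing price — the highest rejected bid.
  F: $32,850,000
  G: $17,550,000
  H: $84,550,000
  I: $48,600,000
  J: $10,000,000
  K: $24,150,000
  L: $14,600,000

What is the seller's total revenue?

Total revenue: $65,700,000

Ordering the bids: 84,550,000 (H), 48,600,000 (I), 32,850,000 (F), 24,150,000 (K), …
Winners (2 units): H, I.
Clearing price = highest rejected bid = $32,850,000.
Total revenue = 2 × $32,850,000 = $65,700,000.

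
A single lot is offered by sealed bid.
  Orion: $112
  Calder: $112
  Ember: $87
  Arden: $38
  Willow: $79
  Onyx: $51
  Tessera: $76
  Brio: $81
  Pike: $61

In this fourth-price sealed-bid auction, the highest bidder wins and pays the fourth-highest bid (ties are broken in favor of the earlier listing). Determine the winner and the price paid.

Orion pays $81

Fourth-price sealed-bid auction: the highest bidder wins and pays the fourth-highest bid.
Sorting bids: 112 (Orion) > 112 (Calder) > 87 (Ember) > 81 (Brio) > 79 (Willow) > 76 (Tessera) > …
Tie at $112 → Orion wins by tie-break.
Orion wins; payment is bid #4 in the ranking = $81.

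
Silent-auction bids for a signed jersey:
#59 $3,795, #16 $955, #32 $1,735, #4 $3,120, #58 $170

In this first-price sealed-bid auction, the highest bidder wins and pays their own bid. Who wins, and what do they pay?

First-price sealed-bid auction: the highest bidder wins and pays their own bid.
Sorting bids: 3,795 (#59) > 3,120 (#4) > 1,735 (#32) > 955 (#16) > 170 (#58)
#59 has the highest bid and pays exactly that: $3,795.

#59 pays $3,795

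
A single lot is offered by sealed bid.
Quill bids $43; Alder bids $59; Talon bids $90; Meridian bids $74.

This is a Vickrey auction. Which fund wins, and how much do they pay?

Talon pays $74

Vickrey auction: the highest bidder wins and pays the second-highest bid.
Bids in order: 90 (Talon) > 74 (Meridian) > 59 (Alder) > 43 (Quill)
Talon wins with the highest bid; price is set by the runner-up at $74.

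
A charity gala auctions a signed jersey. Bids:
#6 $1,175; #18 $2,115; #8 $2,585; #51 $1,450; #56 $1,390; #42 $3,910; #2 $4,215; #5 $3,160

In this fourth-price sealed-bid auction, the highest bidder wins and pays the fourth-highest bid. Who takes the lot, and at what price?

Rule: the highest bidder wins and pays the fourth-highest bid.
Bids ranked: 4,215 (#2) > 3,910 (#42) > 3,160 (#5) > 2,585 (#8) > 2,115 (#18) > 1,450 (#51) > …
#2 is highest; pays the fourth-highest bid, $2,585.

#2 pays $2,585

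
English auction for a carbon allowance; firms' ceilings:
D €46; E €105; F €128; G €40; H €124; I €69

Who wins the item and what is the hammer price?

F wins at €124

Sorting limits: 128 (F) > 124 (H) > 105 (E) > 69 (I) > 46 (D) > 40 (G)
H is the last rival to drop out, at €124; F remains and wins at that price.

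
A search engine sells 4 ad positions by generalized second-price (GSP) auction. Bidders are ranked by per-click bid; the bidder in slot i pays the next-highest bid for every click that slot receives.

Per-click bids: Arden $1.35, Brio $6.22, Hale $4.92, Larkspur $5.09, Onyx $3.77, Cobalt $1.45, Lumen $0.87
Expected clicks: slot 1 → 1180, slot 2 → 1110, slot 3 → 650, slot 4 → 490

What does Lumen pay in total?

Lumen pays $0.00

Per-click bids in order: $6.22 (Brio) > $5.09 (Larkspur) > $4.92 (Hale) > $3.77 (Onyx) > $1.45 (Cobalt) > …
Lumen ranks below slot 4 → no slot, pays nothing.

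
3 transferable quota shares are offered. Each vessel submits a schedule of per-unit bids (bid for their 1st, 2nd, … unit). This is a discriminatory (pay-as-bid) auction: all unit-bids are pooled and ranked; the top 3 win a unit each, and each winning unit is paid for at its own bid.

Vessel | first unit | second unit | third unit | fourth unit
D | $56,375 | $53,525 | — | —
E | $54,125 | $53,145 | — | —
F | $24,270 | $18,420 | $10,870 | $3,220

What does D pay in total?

Merging the schedules and taking the best 3: 56,375 (D-1), 54,125 (E-1), 53,525 (D-2)
Next rejected bid: $53,145 (not a price — pay-as-bid).
D's winning unit-bids: 56,375 + 53,525 = $109,900.

D pays $109,900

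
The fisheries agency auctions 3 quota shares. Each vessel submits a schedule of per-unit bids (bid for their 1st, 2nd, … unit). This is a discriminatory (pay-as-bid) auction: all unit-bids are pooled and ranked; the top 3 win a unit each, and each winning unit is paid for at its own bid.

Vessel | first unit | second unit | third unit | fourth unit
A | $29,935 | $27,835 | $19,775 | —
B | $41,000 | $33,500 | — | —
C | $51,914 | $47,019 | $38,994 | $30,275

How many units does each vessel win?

Merging the schedules and taking the best 3: 51,914 (C-1), 47,019 (C-2), 41,000 (B-1)
Next rejected bid: $38,994 (not a price — pay-as-bid).
Allocation: B 1, C 2.

B 1, C 2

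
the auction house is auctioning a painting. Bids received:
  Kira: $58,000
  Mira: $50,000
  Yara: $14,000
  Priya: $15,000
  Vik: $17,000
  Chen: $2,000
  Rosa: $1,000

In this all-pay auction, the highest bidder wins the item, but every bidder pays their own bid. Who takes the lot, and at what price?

Kira pays $58,000

All-pay auction: the highest bidder wins the item, but every bidder pays their own bid.
Sorting bids: 58,000 (Kira) > 50,000 (Mira) > 17,000 (Vik) > 15,000 (Priya) > 14,000 (Yara) > 2,000 (Chen) > …
Kira wins with the top bid; all bids are sunk regardless.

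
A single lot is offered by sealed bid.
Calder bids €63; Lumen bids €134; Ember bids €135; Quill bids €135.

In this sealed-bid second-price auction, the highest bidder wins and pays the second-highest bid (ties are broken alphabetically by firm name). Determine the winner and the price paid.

Sorting bids: 135 (Ember) > 135 (Quill) > 134 (Lumen) > 63 (Calder)
Ember and Quill tie at €135; tie-break gives it to Ember.
Ember wins with the highest bid; price is set by the runner-up at €135.

Ember pays €135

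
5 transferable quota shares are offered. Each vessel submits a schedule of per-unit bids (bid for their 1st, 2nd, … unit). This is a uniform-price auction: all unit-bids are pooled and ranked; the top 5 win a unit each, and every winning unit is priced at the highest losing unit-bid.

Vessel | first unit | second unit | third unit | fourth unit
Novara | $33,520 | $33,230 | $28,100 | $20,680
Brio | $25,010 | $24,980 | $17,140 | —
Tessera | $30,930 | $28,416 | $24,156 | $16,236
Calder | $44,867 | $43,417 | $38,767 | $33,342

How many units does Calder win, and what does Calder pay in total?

Merging the schedules and taking the best 5: 44,867 (Calder-1), 43,417 (Calder-2), 38,767 (Calder-3), 33,520 (Novara-1), 33,342 (Calder-4)
The (k+1)-th unit-bid is $33,230.
Calder wins 4 unit(s) at $33,230 each.

Calder: 4 units, pays $132,920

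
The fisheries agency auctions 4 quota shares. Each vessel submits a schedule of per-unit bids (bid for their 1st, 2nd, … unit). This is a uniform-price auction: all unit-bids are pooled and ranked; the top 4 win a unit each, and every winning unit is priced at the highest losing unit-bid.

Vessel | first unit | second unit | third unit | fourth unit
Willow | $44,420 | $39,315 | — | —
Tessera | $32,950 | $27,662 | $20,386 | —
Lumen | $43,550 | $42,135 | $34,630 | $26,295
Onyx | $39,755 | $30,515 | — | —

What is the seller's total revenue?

Merging the schedules and taking the best 4: 44,420 (Willow-1), 43,550 (Lumen-1), 42,135 (Lumen-2), 39,755 (Onyx-1)
Highest rejected unit-bid = $39,315.
Allocation: Lumen 2, Onyx 1, Willow 1. Every unit priced at $39,315.
Revenue = 4 × 39,315 = $157,260.

Total revenue: $157,260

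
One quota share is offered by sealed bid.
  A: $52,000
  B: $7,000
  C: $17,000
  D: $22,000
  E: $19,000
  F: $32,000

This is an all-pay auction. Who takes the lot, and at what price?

A pays $52,000

Sorting bids: 52,000 (A) > 32,000 (F) > 22,000 (D) > 19,000 (E) > 17,000 (C) > 7,000 (B)
A is highest and takes the item; every bidder forfeits their bid.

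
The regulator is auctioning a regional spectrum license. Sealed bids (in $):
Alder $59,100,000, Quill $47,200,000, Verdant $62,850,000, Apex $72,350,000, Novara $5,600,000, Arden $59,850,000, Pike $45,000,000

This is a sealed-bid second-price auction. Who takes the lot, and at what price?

Rule: the highest bidder wins and pays the second-highest bid.
Bids ranked: 72,350,000 (Apex) > 62,850,000 (Verdant) > 59,850,000 (Arden) > 59,100,000 (Alder) > 47,200,000 (Quill) > 45,000,000 (Pike) > …
Apex wins with the highest bid; price is set by the runner-up at $62,850,000.

Apex pays $62,850,000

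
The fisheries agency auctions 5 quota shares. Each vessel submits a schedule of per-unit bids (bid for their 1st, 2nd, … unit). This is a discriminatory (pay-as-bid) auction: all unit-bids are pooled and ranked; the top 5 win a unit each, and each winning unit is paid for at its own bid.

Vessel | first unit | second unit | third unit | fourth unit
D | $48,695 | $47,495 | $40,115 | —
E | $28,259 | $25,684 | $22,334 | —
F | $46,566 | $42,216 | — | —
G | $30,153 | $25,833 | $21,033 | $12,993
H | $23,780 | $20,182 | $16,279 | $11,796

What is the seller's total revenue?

All unit-bids, highest first — top 5: 48,695 (D-1), 47,495 (D-2), 46,566 (F-1), 42,216 (F-2), 40,115 (D-3)
Next rejected bid: $30,153 (not a price — pay-as-bid).
Each winning unit pays its own bid.
Revenue = 48,695 + 47,495 + 46,566 + 42,216 + 40,115 = $225,087.

Total revenue: $225,087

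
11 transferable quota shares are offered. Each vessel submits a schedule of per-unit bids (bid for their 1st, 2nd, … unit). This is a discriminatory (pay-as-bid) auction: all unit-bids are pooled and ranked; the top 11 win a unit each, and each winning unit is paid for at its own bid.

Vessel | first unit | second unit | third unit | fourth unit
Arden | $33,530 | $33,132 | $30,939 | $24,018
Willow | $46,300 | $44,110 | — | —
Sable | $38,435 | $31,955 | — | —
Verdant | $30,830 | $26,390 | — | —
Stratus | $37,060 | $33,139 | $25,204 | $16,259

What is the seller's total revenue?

All unit-bids, highest first — top 11: 46,300 (Willow-1), 44,110 (Willow-2), 38,435 (Sable-1), 37,060 (Stratus-1), 33,530 (Arden-1), 33,139 (Stratus-2), 33,132 (Arden-2), 31,955 (Sable-2), 30,939 (Arden-3), 30,830 (Verdant-1), 26,390 (Verdant-2)
Next rejected bid: $25,204 (not a price — pay-as-bid).
Each winning unit pays its own bid.
Revenue = 46,300 + 44,110 + 38,435 + 37,060 + 33,530 + 33,139 + 33,132 + 31,955 + 30,939 + 30,830 + 26,390 = $385,820.

Total revenue: $385,820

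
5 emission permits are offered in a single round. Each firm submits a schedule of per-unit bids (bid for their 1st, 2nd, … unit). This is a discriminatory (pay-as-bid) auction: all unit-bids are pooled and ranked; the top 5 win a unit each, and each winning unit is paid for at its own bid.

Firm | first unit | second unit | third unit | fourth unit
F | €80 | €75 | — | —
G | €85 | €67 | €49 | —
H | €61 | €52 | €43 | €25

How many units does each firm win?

F 2, G 2, H 1

Pooled unit-bids ranked (top 5): 85 (G-1), 80 (F-1), 75 (F-2), 67 (G-2), 61 (H-1)
Next rejected bid: €52 (not a price — pay-as-bid).
Allocation: F 2, G 2, H 1.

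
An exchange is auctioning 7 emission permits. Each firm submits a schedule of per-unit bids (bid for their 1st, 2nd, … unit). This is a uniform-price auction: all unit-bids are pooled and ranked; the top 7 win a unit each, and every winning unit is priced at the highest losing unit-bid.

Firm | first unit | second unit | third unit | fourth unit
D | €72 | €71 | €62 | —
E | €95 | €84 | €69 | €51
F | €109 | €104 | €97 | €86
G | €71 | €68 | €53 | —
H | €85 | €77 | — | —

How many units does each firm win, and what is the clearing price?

All unit-bids, highest first — top 7: 109 (F-1), 104 (F-2), 97 (F-3), 95 (E-1), 86 (F-4), 85 (H-1), 84 (E-2)
First bid not allocated: €77.
Allocation: E 2, F 4, H 1.

E 2, F 4, H 1; clearing price €77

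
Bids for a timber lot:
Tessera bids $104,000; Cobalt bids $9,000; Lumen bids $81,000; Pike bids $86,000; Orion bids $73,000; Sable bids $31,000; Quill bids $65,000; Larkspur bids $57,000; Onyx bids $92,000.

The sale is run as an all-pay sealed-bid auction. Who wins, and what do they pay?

Tessera pays $104,000

Bids in order: 104,000 (Tessera) > 92,000 (Onyx) > 86,000 (Pike) > 81,000 (Lumen) > 73,000 (Orion) > 65,000 (Quill) > …
Tessera is highest and takes the item; every bidder forfeits their bid.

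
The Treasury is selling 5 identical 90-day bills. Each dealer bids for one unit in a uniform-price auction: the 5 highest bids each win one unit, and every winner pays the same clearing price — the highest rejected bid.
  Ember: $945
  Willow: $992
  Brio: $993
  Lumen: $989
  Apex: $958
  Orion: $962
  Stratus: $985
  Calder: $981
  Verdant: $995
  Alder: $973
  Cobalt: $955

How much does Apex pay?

Apex pays $0

Sorting: 995 (Verdant), 993 (Brio), 992 (Willow), 989 (Lumen), 985 (Stratus), 981 (Calder), 973 (Alder), …
Top 5: Verdant, Brio, Willow, Lumen, Stratus.
Highest unsuccessful bid: $981 → clearing price.
Apex does not win → pays $0.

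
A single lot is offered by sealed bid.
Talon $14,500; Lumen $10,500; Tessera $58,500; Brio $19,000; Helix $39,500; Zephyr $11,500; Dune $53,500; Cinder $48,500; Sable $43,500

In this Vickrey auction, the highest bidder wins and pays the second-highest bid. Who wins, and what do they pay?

Rule: the highest bidder wins and pays the second-highest bid.
Bids ranked: 58,500 (Tessera) > 53,500 (Dune) > 48,500 (Cinder) > 43,500 (Sable) > 39,500 (Helix) > 19,000 (Brio) > …
Tessera is highest; pays the second-highest bid, $53,500.

Tessera pays $53,500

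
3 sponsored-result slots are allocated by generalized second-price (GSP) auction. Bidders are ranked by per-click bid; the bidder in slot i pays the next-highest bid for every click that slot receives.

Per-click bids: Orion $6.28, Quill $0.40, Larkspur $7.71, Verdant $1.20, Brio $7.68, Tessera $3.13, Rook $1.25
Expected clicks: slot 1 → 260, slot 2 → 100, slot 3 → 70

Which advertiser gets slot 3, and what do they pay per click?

Sorting advertisers: $7.71 (Larkspur) > $7.68 (Brio) > $6.28 (Orion) > $3.13 (Tessera) > …
Slot 3 goes to the third-ranked bidder, Orion, who pays the next bid down: $3.13/click.

Orion; $3.13 per click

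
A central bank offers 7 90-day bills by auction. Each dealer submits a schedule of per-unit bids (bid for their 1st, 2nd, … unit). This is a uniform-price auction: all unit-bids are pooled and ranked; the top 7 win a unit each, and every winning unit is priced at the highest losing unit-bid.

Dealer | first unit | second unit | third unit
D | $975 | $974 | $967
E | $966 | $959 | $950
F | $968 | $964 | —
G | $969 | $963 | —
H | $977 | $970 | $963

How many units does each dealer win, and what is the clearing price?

D 3, F 1, G 1, H 2; clearing price $966

Merging the schedules and taking the best 7: 977 (H-1), 975 (D-1), 974 (D-2), 970 (H-2), 969 (G-1), 968 (F-1), 967 (D-3)
The (k+1)-th unit-bid is $966.
Allocation: D 3, F 1, G 1, H 2.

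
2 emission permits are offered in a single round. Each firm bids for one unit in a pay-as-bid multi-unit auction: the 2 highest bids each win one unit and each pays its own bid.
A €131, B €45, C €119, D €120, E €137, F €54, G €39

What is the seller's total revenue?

Ordering the bids: 137 (E), 131 (A), 120 (D), 119 (C), …
Top 2: E, A.
Total revenue = 137 + 131 = €268.

Total revenue: €268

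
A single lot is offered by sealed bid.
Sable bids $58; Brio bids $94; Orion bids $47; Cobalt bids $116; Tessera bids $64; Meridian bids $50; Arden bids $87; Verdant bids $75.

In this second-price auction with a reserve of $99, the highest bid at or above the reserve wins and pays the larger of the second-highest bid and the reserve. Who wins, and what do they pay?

Cobalt pays $99

Bids in order: 116 (Cobalt) > 94 (Brio) > 87 (Arden) > 75 (Verdant) > 64 (Tessera) > 58 (Sable) > …
Highest eligible bid: Cobalt at $116.
Second-highest bid $94 is below the reserve $99, so the reserve binds → payment $99.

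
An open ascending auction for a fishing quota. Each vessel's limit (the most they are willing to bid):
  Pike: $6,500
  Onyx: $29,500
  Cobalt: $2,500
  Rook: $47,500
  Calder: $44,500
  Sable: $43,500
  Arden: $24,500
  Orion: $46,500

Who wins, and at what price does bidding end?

Sorting limits: 47,500 (Rook) > 46,500 (Orion) > 44,500 (Calder) > 43,500 (Sable) > 29,500 (Onyx) > 24,500 (Arden) > …
Orion is the last rival to drop out, at $46,500; Rook remains and wins at that price.

Rook wins at $46,500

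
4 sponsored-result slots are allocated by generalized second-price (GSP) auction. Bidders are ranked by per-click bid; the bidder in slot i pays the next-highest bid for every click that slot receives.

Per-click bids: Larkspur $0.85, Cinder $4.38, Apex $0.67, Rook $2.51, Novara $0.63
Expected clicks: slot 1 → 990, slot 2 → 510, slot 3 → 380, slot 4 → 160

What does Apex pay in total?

Apex pays $100.80

Per-click bids in order: $4.38 (Cinder) > $2.51 (Rook) > $0.85 (Larkspur) > $0.67 (Apex) > $0.63 (Novara)
Apex holds slot 4 → pays next bid $0.63 × 160 clicks = $100.80.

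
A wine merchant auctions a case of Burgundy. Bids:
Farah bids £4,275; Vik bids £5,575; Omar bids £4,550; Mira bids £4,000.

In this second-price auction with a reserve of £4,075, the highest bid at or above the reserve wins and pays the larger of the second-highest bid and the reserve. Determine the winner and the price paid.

Vik pays £4,550

Second-price auction with a reserve of £4,075: the highest bid at or above the reserve wins and pays the larger of the second-highest bid and the reserve.
Bids in order: 5,575 (Vik) > 4,550 (Omar) > 4,275 (Farah) > 4,000 (Mira)
Highest eligible bid: Vik at £5,575.
Second-highest bid £4,550 exceeds the reserve £4,075 → payment £4,550.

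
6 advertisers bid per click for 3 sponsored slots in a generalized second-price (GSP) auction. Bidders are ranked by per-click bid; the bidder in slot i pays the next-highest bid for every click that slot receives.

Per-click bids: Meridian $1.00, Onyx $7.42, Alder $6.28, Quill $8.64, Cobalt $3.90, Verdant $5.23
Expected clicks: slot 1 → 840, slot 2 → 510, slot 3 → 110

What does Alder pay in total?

Alder pays $575.30

Ranked by bid: $8.64 (Quill) > $7.42 (Onyx) > $6.28 (Alder) > $5.23 (Verdant) > …
Alder holds slot 3 → pays next bid $5.23 × 110 clicks = $575.30.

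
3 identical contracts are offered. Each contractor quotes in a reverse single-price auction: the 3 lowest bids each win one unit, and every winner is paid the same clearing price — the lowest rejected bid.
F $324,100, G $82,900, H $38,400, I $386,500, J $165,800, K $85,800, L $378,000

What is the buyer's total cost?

Ordering the bids: 38,400 (H), 82,900 (G), 85,800 (K), 165,800 (J), 324,100 (F), …
Lowest 3: H, G, K.
Lowest unsuccessful bid: $165,800 → clearing price.
Total cost = 3 × $165,800 = $497,400.

Total cost: $497,400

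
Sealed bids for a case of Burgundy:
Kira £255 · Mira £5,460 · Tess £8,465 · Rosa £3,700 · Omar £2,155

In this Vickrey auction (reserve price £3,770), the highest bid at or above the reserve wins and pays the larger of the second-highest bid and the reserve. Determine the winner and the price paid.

Rule: the highest bid at or above the reserve wins and pays the larger of the second-highest bid and the reserve.
Bids ranked: 8,465 (Tess) > 5,460 (Mira) > 3,700 (Rosa) > 2,155 (Omar) > 255 (Kira)
Highest eligible bid: Tess at £8,465.
Second-highest bid £5,460 exceeds the reserve £3,770 → payment £5,460.

Tess pays £5,460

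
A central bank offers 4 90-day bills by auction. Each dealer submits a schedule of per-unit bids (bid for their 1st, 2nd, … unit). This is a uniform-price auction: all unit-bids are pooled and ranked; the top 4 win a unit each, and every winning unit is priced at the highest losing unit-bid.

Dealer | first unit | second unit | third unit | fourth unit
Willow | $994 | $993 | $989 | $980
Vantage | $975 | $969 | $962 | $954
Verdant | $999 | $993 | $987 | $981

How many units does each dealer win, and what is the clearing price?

Pooled unit-bids ranked (top 4): 999 (Verdant-1), 994 (Willow-1), 993 (Willow-2), 993 (Verdant-2)
The (k+1)-th unit-bid is $989.
Allocation: Verdant 2, Willow 2.

Verdant 2, Willow 2; clearing price $989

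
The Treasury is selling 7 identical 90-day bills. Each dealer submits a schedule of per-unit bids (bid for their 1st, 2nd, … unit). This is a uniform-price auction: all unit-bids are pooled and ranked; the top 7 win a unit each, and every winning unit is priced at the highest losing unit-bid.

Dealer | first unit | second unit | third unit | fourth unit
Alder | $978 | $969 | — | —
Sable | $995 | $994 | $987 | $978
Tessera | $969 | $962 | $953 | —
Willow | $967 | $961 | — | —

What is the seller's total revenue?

Total revenue: $6,769

Merging the schedules and taking the best 7: 995 (Sable-1), 994 (Sable-2), 987 (Sable-3), 978 (Alder-1), 978 (Sable-4), 969 (Alder-2), 969 (Tessera-1)
First bid not allocated: $967.
Allocation: Alder 2, Sable 4, Tessera 1. Every unit priced at $967.
Revenue = 7 × 967 = $6,769.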